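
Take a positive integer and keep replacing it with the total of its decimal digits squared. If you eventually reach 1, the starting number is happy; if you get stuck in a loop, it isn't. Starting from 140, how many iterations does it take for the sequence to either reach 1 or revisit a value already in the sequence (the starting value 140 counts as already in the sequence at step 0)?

140 → 1² + 4² + 0² = 17
17 → 1² + 7² = 50
50 → 5² + 0² = 25
25 → 2² + 5² = 29
29 → 2² + 9² = 85
85 → 8² + 5² = 89
89 → 8² + 9² = 145
145 → 1² + 4² + 5² = 42
42 → 4² + 2² = 20
20 → 2² + 0² = 4
4 → 4² = 16
16 → 1² + 6² = 37
37 → 3² + 7² = 58
58 → 5² + 8² = 89  — 89 repeats.
That took 14 steps.

14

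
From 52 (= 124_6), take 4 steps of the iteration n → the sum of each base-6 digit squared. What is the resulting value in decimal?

10

52 = (1,2,4)_6 → 21
21 = (3,3)_6 → 18
18 = (3,0)_6 → 9
9 = (1,3)_6 → 10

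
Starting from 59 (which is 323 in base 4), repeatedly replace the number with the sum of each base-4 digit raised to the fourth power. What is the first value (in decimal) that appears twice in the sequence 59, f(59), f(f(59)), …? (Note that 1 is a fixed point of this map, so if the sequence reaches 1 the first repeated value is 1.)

59 = (3,2,3)_4 → 3⁴ + 2⁴ + 3⁴ = 178
178 = (2,3,0,2)_4 → 2⁴ + 3⁴ + 0⁴ + 2⁴ = 113
113 = (1,3,0,1)_4 → 1⁴ + 3⁴ + 0⁴ + 1⁴ = 83
83 = (1,1,0,3)_4 → 1⁴ + 1⁴ + 0⁴ + 3⁴ = 83  — 83 already appeared earlier.

83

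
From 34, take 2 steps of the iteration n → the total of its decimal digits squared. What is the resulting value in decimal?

34 → 3² + 4² = 9 + 16 = 25
25 → 2² + 5² = 4 + 25 = 29

29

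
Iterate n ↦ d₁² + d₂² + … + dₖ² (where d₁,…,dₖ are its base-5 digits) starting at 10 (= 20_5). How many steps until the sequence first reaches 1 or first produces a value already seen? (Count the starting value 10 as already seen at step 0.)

10 = (2,0)_5 → 2² + 0² = 4
4 = (4)_5 → 4² = 16
16 = (3,1)_5 → 3² + 1² = 10  — 10 repeats.
That took 3 steps.

3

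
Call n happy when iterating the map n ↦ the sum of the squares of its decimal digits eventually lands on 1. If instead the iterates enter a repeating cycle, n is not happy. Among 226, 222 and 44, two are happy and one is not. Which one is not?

222

226: 226 → 44 → 32 → 13 → 10 → 1  — reaches 1 (happy)
222: 222 → 12 → 5 → 25 → 29 → 85 → 89 → 145 → 42 → 20 → 4 → 16 → 37 → 58 → 89  — repeats 89 (not happy)
44: 44 → 32 → 13 → 10 → 1  — reaches 1 (happy)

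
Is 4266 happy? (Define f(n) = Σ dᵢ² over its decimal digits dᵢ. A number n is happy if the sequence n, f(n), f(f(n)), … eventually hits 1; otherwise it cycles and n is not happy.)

4266 → 4² + 2² + 6² + 6² = 92
92 → 9² + 2² = 85
85 → 8² + 5² = 89
89 → 8² + 9² = 145
145 → 1² + 4² + 5² = 42
42 → 4² + 2² = 20
20 → 2² + 0² = 4
4 → 4² = 16
16 → 1² + 6² = 37
37 → 3² + 7² = 58
58 → 5² + 8² = 89  — 89 already seen; the sequence cycles without reaching 1.

not happy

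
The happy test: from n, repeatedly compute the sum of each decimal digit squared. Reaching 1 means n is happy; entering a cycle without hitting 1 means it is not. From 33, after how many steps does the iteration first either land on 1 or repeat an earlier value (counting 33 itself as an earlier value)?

33 → 3² + 3² = 18
18 → 1² + 8² = 65
65 → 6² + 5² = 61
61 → 6² + 1² = 37
37 → 3² + 7² = 58
58 → 5² + 8² = 89
89 → 8² + 9² = 145
145 → 1² + 4² + 5² = 42
42 → 4² + 2² = 20
20 → 2² + 0² = 4
4 → 4² = 16
16 → 1² + 6² = 37  — 37 repeats.
That took 12 steps.

12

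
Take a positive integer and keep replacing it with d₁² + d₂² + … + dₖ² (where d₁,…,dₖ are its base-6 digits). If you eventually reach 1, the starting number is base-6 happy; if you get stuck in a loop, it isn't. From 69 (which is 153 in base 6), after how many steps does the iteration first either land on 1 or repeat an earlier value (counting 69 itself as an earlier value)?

13

69 = (1,5,3)_6 → 1² + 5² + 3² = 35
35 = (5,5)_6 → 5² + 5² = 50
50 = (1,2,2)_6 → 1² + 2² + 2² = 9
9 = (1,3)_6 → 1² + 3² = 10
10 = (1,4)_6 → 1² + 4² = 17
17 = (2,5)_6 → 2² + 5² = 29
29 = (4,5)_6 → 4² + 5² = 41
41 = (1,0,5)_6 → 1² + 0² + 5² = 26
26 = (4,2)_6 → 4² + 2² = 20
20 = (3,2)_6 → 3² + 2² = 13
13 = (2,1)_6 → 2² + 1² = 5
5 = (5)_6 → 5² = 25
25 = (4,1)_6 → 4² + 1² = 17  — 17 repeats.
That took 13 steps.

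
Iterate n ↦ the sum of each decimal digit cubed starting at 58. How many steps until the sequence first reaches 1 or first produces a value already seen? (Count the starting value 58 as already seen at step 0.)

9

58 → 637
637 → 586
586 → 853
853 → 664
664 → 496
496 → 1009
1009 → 730
730 → 370
370 → 370  — 370 repeats.
That took 9 steps.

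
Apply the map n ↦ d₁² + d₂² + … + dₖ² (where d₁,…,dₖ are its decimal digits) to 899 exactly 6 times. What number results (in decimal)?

899 → 226
226 → 44
44 → 32
32 → 13
13 → 10
10 → 1

1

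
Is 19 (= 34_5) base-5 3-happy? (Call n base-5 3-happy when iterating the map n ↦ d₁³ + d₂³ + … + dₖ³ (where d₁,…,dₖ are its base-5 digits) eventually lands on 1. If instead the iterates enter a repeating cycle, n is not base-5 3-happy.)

not base-5 3-happy

19 = (3,4)_5 → 3³ + 4³ = 91
91 = (3,3,1)_5 → 3³ + 3³ + 1³ = 55
55 = (2,1,0)_5 → 2³ + 1³ + 0³ = 9
9 = (1,4)_5 → 1³ + 4³ = 65
65 = (2,3,0)_5 → 2³ + 3³ + 0³ = 35
35 = (1,2,0)_5 → 1³ + 2³ + 0³ = 9  — 9 already seen; the sequence cycles without reaching 1.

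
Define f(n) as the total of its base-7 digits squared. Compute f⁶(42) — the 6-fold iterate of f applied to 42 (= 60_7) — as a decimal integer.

10

42 = (6,0)_7 → 6² + 0² = 36 + 0 = 36
36 = (5,1)_7 → 5² + 1² = 25 + 1 = 26
26 = (3,5)_7 → 3² + 5² = 9 + 25 = 34
34 = (4,6)_7 → 4² + 6² = 16 + 36 = 52
52 = (1,0,3)_7 → 1² + 0² + 3² = 1 + 0 + 9 = 10
10 = (1,3)_7 → 1² + 3² = 1 + 9 = 10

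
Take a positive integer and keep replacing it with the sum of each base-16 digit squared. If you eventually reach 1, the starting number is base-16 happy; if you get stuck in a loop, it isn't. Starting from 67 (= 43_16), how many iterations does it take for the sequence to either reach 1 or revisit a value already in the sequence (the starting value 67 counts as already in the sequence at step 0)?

13

67 = (4,3)_16 → 4² + 3² = 16 + 9 = 25
25 = (1,9)_16 → 1² + 9² = 1 + 81 = 82
82 = (5,2)_16 → 5² + 2² = 25 + 4 = 29
29 = (1,13)_16 → 1² + 13² = 1 + 169 = 170
170 = (10,10)_16 → 10² + 10² = 100 + 100 = 200
200 = (12,8)_16 → 12² + 8² = 144 + 64 = 208
208 = (13,0)_16 → 13² + 0² = 169 + 0 = 169
169 = (10,9)_16 → 10² + 9² = 100 + 81 = 181
181 = (11,5)_16 → 11² + 5² = 121 + 25 = 146
146 = (9,2)_16 → 9² + 2² = 81 + 4 = 85
85 = (5,5)_16 → 5² + 5² = 25 + 25 = 50
50 = (3,2)_16 → 3² + 2² = 9 + 4 = 13
13 = (13)_16 → 13² = 169  — 169 repeats.
That took 13 steps.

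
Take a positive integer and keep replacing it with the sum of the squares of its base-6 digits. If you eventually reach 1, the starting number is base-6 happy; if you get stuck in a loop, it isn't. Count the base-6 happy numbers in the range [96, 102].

96: 96 → 20 → 13 → 5 → 25 → 17 → 29 → 41 → 26 → 20  — not base-6 happy
97: 97 → 21 → 18 → 9 → 10 → 17 → 29 → 41 → 26 → 20 → 13 → 5 → 25 → 17  — not base-6 happy
98: 98 → 24 → 16 → 20 → 13 → 5 → 25 → 17 → 29 → 41 → 26 → 20  — not base-6 happy
99: 99 → 29 → 41 → 26 → 20 → 13 → 5 → 25 → 17 → 29  — not base-6 happy
100: 100 → 36 → 1  — base-6 happy
101: 101 → 45 → 11 → 26 → 20 → 13 → 5 → 25 → 17 → 29 → 41 → 26  — not base-6 happy
102: 102 → 29 → 41 → 26 → 20 → 13 → 5 → 25 → 17 → 29  — not base-6 happy
base-6 happy: 100

1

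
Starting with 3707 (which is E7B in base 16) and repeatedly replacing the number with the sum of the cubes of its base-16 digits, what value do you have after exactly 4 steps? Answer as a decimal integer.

3707 = (14,7,11)_16 → 4418
4418 = (1,1,4,2)_16 → 74
74 = (4,10)_16 → 1064
1064 = (4,2,8)_16 → 584

584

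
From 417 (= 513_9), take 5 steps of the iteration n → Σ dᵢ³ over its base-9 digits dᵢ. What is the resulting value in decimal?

27

417 = (5,1,3)_9 → 153
153 = (1,8,0)_9 → 513
513 = (6,3,0)_9 → 243
243 = (3,0,0)_9 → 27
27 = (3,0)_9 → 27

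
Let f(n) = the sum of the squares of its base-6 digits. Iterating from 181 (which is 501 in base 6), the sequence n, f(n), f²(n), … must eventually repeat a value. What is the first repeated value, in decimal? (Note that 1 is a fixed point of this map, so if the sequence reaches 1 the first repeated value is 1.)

26

181 = (5,0,1)_6 → 5² + 0² + 1² = 25 + 0 + 1 = 26
26 = (4,2)_6 → 4² + 2² = 16 + 4 = 20
20 = (3,2)_6 → 3² + 2² = 9 + 4 = 13
13 = (2,1)_6 → 2² + 1² = 4 + 1 = 5
5 = (5)_6 → 5² = 25
25 = (4,1)_6 → 4² + 1² = 16 + 1 = 17
17 = (2,5)_6 → 2² + 5² = 4 + 25 = 29
29 = (4,5)_6 → 4² + 5² = 16 + 25 = 41
41 = (1,0,5)_6 → 1² + 0² + 5² = 1 + 0 + 25 = 26  — 26 already appeared earlier.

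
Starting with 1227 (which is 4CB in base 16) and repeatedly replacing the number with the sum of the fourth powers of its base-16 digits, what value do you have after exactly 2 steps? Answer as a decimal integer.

1227 = (4,12,11)_16 → 4⁴ + 12⁴ + 11⁴ = 256 + 20736 + 14641 = 35633
35633 = (8,11,3,1)_16 → 8⁴ + 11⁴ + 3⁴ + 1⁴ = 4096 + 14641 + 81 + 1 = 18819

18819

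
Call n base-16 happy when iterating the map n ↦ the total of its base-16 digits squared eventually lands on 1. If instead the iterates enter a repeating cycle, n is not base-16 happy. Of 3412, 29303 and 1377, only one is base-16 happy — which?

3412: 3412 → 210 → 173 → 269 → 170 → 200 → 208 → 169 → 181 → 146 → 85 → 50 → 13 → 169  — repeats 169 (not base-16 happy)
29303: 29303 → 151 → 130 → 68 → 32 → 4 → 16 → 1  — reaches 1 (base-16 happy)
1377: 1377 → 62 → 205 → 313 → 91 → 146 → 85 → 50 → 13 → 169 → 181 → 146  — repeats 146 (not base-16 happy)

29303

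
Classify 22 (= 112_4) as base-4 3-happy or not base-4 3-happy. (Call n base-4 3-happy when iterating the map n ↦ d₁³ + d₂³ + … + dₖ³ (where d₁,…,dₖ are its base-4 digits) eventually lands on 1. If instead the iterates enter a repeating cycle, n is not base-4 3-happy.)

base-4 3-happy

22 = (1,1,2)_4 → 1³ + 1³ + 2³ = 1 + 1 + 8 = 10
10 = (2,2)_4 → 2³ + 2³ = 8 + 8 = 16
16 = (1,0,0)_4 → 1³ + 0³ + 0³ = 1 + 0 + 0 = 1  — reached 1.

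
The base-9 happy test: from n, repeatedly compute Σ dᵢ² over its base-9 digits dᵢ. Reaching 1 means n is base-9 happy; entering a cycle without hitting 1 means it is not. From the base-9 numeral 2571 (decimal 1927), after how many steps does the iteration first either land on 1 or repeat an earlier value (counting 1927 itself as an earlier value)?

8

1927 = (2,5,7,1)_9 → 2² + 5² + 7² + 1² = 79
79 = (8,7)_9 → 8² + 7² = 113
113 = (1,3,5)_9 → 1² + 3² + 5² = 35
35 = (3,8)_9 → 3² + 8² = 73
73 = (8,1)_9 → 8² + 1² = 65
65 = (7,2)_9 → 7² + 2² = 53
53 = (5,8)_9 → 5² + 8² = 89
89 = (1,0,8)_9 → 1² + 0² + 8² = 65  — 65 repeats.
That took 8 steps.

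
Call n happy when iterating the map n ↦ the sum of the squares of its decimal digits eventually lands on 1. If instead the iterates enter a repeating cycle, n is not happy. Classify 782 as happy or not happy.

not happy

782 → 7² + 8² + 2² = 117
117 → 1² + 1² + 7² = 51
51 → 5² + 1² = 26
26 → 2² + 6² = 40
40 → 4² + 0² = 16
16 → 1² + 6² = 37
37 → 3² + 7² = 58
58 → 5² + 8² = 89
89 → 8² + 9² = 145
145 → 1² + 4² + 5² = 42
42 → 4² + 2² = 20
20 → 2² + 0² = 4
4 → 4² = 16  — 16 already seen; the sequence cycles without reaching 1.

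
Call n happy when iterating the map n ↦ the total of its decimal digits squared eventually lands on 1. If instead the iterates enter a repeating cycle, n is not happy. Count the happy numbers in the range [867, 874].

867: 867 → 149 → 98 → 145 → 42 → 20 → 4 → 16 → 37 → 58 → 89 → 145  (repeats 145)
868: 868 → 164 → 53 → 34 → 25 → 29 → 85 → 89 → 145 → 42 → 20 → 4 → 16 → 37 → 58 → 89  (repeats 89)
869: 869 → 181 → 66 → 72 → 53 → 34 → 25 → 29 → 85 → 89 → 145 → 42 → 20 → 4 → 16 → 37 → 58 → 89  (repeats 89)
870: 870 → 113 → 11 → 2 → 4 → 16 → 37 → 58 → 89 → 145 → 42 → 20 → 4  (repeats 4)
871: 871 → 114 → 18 → 65 → 61 → 37 → 58 → 89 → 145 → 42 → 20 → 4 → 16 → 37  (repeats 37)
872: 872 → 117 → 51 → 26 → 40 → 16 → 37 → 58 → 89 → 145 → 42 → 20 → 4 → 16  (repeats 16)
873: 873 → 122 → 9 → 81 → 65 → 61 → 37 → 58 → 89 → 145 → 42 → 20 → 4 → 16 → 37  (repeats 37)
874: 874 → 129 → 86 → 100 → 1  (reaches 1)
happy: 874

1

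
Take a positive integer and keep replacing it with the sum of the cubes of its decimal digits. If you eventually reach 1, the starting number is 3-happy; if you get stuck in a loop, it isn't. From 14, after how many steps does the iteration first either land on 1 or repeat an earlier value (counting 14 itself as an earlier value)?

7

14 → 1³ + 4³ = 1 + 64 = 65
65 → 6³ + 5³ = 216 + 125 = 341
341 → 3³ + 4³ + 1³ = 27 + 64 + 1 = 92
92 → 9³ + 2³ = 729 + 8 = 737
737 → 7³ + 3³ + 7³ = 343 + 27 + 343 = 713
713 → 7³ + 1³ + 3³ = 343 + 1 + 27 = 371
371 → 3³ + 7³ + 1³ = 27 + 343 + 1 = 371  — 371 repeats.
That took 7 steps.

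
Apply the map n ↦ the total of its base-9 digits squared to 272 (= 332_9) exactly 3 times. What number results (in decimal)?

8

272 = (3,3,2)_9 → 3² + 3² + 2² = 22
22 = (2,4)_9 → 2² + 4² = 20
20 = (2,2)_9 → 2² + 2² = 8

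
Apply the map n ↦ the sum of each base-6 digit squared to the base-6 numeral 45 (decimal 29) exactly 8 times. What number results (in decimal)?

29

29 = (4,5)_6 → 4² + 5² = 41
41 = (1,0,5)_6 → 1² + 0² + 5² = 26
26 = (4,2)_6 → 4² + 2² = 20
20 = (3,2)_6 → 3² + 2² = 13
13 = (2,1)_6 → 2² + 1² = 5
5 = (5)_6 → 5² = 25
25 = (4,1)_6 → 4² + 1² = 17
17 = (2,5)_6 → 2² + 5² = 29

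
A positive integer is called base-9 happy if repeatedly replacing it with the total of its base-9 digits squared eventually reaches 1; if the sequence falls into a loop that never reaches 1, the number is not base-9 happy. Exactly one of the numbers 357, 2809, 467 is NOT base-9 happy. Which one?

357

357: 357 → 61 → 85 → 17 → 65 → 53 → 89 → 65  — repeats 65 (not base-9 happy)
2809: 2809 → 95 → 27 → 9 → 1  — reaches 1 (base-9 happy)
467: 467 → 125 → 81 → 1  — reaches 1 (base-9 happy)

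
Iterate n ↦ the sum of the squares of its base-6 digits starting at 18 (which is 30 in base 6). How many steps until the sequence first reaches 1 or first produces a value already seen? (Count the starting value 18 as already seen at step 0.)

11

18 = (3,0)_6 → 3² + 0² = 9 + 0 = 9
9 = (1,3)_6 → 1² + 3² = 1 + 9 = 10
10 = (1,4)_6 → 1² + 4² = 1 + 16 = 17
17 = (2,5)_6 → 2² + 5² = 4 + 25 = 29
29 = (4,5)_6 → 4² + 5² = 16 + 25 = 41
41 = (1,0,5)_6 → 1² + 0² + 5² = 1 + 0 + 25 = 26
26 = (4,2)_6 → 4² + 2² = 16 + 4 = 20
20 = (3,2)_6 → 3² + 2² = 9 + 4 = 13
13 = (2,1)_6 → 2² + 1² = 4 + 1 = 5
5 = (5)_6 → 5² = 25
25 = (4,1)_6 → 4² + 1² = 16 + 1 = 17  — 17 repeats.
That took 11 steps.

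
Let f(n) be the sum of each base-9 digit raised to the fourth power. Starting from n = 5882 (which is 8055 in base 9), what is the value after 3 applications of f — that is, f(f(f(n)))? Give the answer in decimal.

3188

5882 = (8,0,5,5)_9 → 8⁴ + 0⁴ + 5⁴ + 5⁴ = 4096 + 0 + 625 + 625 = 5346
5346 = (7,3,0,0)_9 → 7⁴ + 3⁴ + 0⁴ + 0⁴ = 2401 + 81 + 0 + 0 = 2482
2482 = (3,3,5,7)_9 → 3⁴ + 3⁴ + 5⁴ + 7⁴ = 81 + 81 + 625 + 2401 = 3188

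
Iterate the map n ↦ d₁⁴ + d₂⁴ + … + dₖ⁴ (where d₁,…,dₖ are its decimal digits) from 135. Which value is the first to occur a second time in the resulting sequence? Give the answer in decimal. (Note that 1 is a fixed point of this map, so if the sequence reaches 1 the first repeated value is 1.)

13139

135 → 1⁴ + 3⁴ + 5⁴ = 1 + 81 + 625 = 707
707 → 7⁴ + 0⁴ + 7⁴ = 2401 + 0 + 2401 = 4802
4802 → 4⁴ + 8⁴ + 0⁴ + 2⁴ = 256 + 4096 + 0 + 16 = 4368
4368 → 4⁴ + 3⁴ + 6⁴ + 8⁴ = 256 + 81 + 1296 + 4096 = 5729
5729 → 5⁴ + 7⁴ + 2⁴ + 9⁴ = 625 + 2401 + 16 + 6561 = 9603
9603 → 9⁴ + 6⁴ + 0⁴ + 3⁴ = 6561 + 1296 + 0 + 81 = 7938
7938 → 7⁴ + 9⁴ + 3⁴ + 8⁴ = 2401 + 6561 + 81 + 4096 = 13139
13139 → 1⁴ + 3⁴ + 1⁴ + 3⁴ + 9⁴ = 1 + 81 + 1 + 81 + 6561 = 6725
6725 → 6⁴ + 7⁴ + 2⁴ + 5⁴ = 1296 + 2401 + 16 + 625 = 4338
4338 → 4⁴ + 3⁴ + 3⁴ + 8⁴ = 256 + 81 + 81 + 4096 = 4514
4514 → 4⁴ + 5⁴ + 1⁴ + 4⁴ = 256 + 625 + 1 + 256 = 1138
1138 → 1⁴ + 1⁴ + 3⁴ + 8⁴ = 1 + 1 + 81 + 4096 = 4179
4179 → 4⁴ + 1⁴ + 7⁴ + 9⁴ = 256 + 1 + 2401 + 6561 = 9219
9219 → 9⁴ + 2⁴ + 1⁴ + 9⁴ = 6561 + 16 + 1 + 6561 = 13139  — 13139 already appeared earlier.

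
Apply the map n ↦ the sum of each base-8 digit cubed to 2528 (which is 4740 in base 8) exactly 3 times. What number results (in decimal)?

2528 = (4,7,4,0)_8 → 4³ + 7³ + 4³ + 0³ = 471
471 = (7,2,7)_8 → 7³ + 2³ + 7³ = 694
694 = (1,2,6,6)_8 → 1³ + 2³ + 6³ + 6³ = 441

441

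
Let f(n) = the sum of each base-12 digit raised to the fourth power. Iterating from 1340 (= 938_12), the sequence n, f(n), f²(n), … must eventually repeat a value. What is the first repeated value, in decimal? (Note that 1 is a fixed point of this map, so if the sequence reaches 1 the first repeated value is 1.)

1340 = (9,3,8)_12 → 9⁴ + 3⁴ + 8⁴ = 6561 + 81 + 4096 = 10738
10738 = (6,2,6,10)_12 → 6⁴ + 2⁴ + 6⁴ + 10⁴ = 1296 + 16 + 1296 + 10000 = 12608
12608 = (7,3,6,8)_12 → 7⁴ + 3⁴ + 6⁴ + 8⁴ = 2401 + 81 + 1296 + 4096 = 7874
7874 = (4,6,8,2)_12 → 4⁴ + 6⁴ + 8⁴ + 2⁴ = 256 + 1296 + 4096 + 16 = 5664
5664 = (3,3,4,0)_12 → 3⁴ + 3⁴ + 4⁴ + 0⁴ = 81 + 81 + 256 + 0 = 418
418 = (2,10,10)_12 → 2⁴ + 10⁴ + 10⁴ = 16 + 10000 + 10000 = 20016
20016 = (11,7,0,0)_12 → 11⁴ + 7⁴ + 0⁴ + 0⁴ = 14641 + 2401 + 0 + 0 = 17042
17042 = (9,10,4,2)_12 → 9⁴ + 10⁴ + 4⁴ + 2⁴ = 6561 + 10000 + 256 + 16 = 16833
16833 = (9,8,10,9)_12 → 9⁴ + 8⁴ + 10⁴ + 9⁴ = 6561 + 4096 + 10000 + 6561 = 27218
27218 = (1,3,9,0,2)_12 → 1⁴ + 3⁴ + 9⁴ + 0⁴ + 2⁴ = 1 + 81 + 6561 + 0 + 16 = 6659
6659 = (3,10,2,11)_12 → 3⁴ + 10⁴ + 2⁴ + 11⁴ = 81 + 10000 + 16 + 14641 = 24738
24738 = (1,2,3,9,6)_12 → 1⁴ + 2⁴ + 3⁴ + 9⁴ + 6⁴ = 1 + 16 + 81 + 6561 + 1296 = 7955
7955 = (4,7,2,11)_12 → 4⁴ + 7⁴ + 2⁴ + 11⁴ = 256 + 2401 + 16 + 14641 = 17314
17314 = (10,0,2,10)_12 → 10⁴ + 0⁴ + 2⁴ + 10⁴ = 10000 + 0 + 16 + 10000 = 20016  — 20016 already appeared earlier.

20016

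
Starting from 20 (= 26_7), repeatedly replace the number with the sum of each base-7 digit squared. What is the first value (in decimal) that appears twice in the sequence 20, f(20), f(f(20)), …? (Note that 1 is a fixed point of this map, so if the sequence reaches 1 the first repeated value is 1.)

2

20 = (2,6)_7 → 2² + 6² = 40
40 = (5,5)_7 → 5² + 5² = 50
50 = (1,0,1)_7 → 1² + 0² + 1² = 2
2 = (2)_7 → 2² = 4
4 = (4)_7 → 4² = 16
16 = (2,2)_7 → 2² + 2² = 8
8 = (1,1)_7 → 1² + 1² = 2  — 2 already appeared earlier.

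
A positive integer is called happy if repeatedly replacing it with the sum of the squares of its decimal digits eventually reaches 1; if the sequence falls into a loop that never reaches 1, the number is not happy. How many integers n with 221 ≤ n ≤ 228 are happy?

1

221: 221 → 9 → 81 → 65 → 61 → 37 → 58 → 89 → 145 → 42 → 20 → 4 → 16 → 37  — not happy
222: 222 → 12 → 5 → 25 → 29 → 85 → 89 → 145 → 42 → 20 → 4 → 16 → 37 → 58 → 89  — not happy
223: 223 → 17 → 50 → 25 → 29 → 85 → 89 → 145 → 42 → 20 → 4 → 16 → 37 → 58 → 89  — not happy
224: 224 → 24 → 20 → 4 → 16 → 37 → 58 → 89 → 145 → 42 → 20  — not happy
225: 225 → 33 → 18 → 65 → 61 → 37 → 58 → 89 → 145 → 42 → 20 → 4 → 16 → 37  — not happy
226: 226 → 44 → 32 → 13 → 10 → 1  — happy
227: 227 → 57 → 74 → 65 → 61 → 37 → 58 → 89 → 145 → 42 → 20 → 4 → 16 → 37  — not happy
228: 228 → 72 → 53 → 34 → 25 → 29 → 85 → 89 → 145 → 42 → 20 → 4 → 16 → 37 → 58 → 89  — not happy
happy: 226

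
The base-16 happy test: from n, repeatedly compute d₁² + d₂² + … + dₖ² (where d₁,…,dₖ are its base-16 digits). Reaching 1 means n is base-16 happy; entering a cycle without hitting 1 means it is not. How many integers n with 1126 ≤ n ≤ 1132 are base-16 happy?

1126: 1126 → 88 → 89 → 106 → 136 → 128 → 64 → 16 → 1  — base-16 happy
1127: 1127 → 101 → 61 → 178 → 125 → 218 → 269 → 170 → 200 → 208 → 169 → 181 → 146 → 85 → 50 → 13 → 169  — not base-16 happy
1128: 1128 → 116 → 65 → 17 → 2 → 4 → 16 → 1  — base-16 happy
1129: 1129 → 133 → 89 → 106 → 136 → 128 → 64 → 16 → 1  — base-16 happy
1130: 1130 → 152 → 145 → 82 → 29 → 170 → 200 → 208 → 169 → 181 → 146 → 85 → 50 → 13 → 169  — not base-16 happy
1131: 1131 → 173 → 269 → 170 → 200 → 208 → 169 → 181 → 146 → 85 → 50 → 13 → 169  — not base-16 happy
1132: 1132 → 196 → 160 → 100 → 52 → 25 → 82 → 29 → 170 → 200 → 208 → 169 → 181 → 146 → 85 → 50 → 13 → 169  — not base-16 happy
base-16 happy: 1126, 1128, 1129

3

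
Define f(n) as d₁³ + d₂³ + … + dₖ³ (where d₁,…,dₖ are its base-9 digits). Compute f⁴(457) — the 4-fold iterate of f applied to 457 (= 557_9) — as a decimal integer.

855

457 = (5,5,7)_9 → 5³ + 5³ + 7³ = 593
593 = (7,2,8)_9 → 7³ + 2³ + 8³ = 863
863 = (1,1,5,8)_9 → 1³ + 1³ + 5³ + 8³ = 639
639 = (7,8,0)_9 → 7³ + 8³ + 0³ = 855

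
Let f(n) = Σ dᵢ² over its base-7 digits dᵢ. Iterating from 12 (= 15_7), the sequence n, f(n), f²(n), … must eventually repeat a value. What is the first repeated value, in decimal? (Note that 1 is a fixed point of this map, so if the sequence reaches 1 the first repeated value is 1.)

12 = (1,5)_7 → 1² + 5² = 26
26 = (3,5)_7 → 3² + 5² = 34
34 = (4,6)_7 → 4² + 6² = 52
52 = (1,0,3)_7 → 1² + 0² + 3² = 10
10 = (1,3)_7 → 1² + 3² = 10  — 10 already appeared earlier.

10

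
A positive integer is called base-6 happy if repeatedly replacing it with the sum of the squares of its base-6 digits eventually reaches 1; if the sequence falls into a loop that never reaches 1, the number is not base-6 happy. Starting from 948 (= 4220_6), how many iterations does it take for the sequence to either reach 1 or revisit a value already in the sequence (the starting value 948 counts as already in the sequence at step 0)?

948 = (4,2,2,0)_6 → 4² + 2² + 2² + 0² = 16 + 4 + 4 + 0 = 24
24 = (4,0)_6 → 4² + 0² = 16 + 0 = 16
16 = (2,4)_6 → 2² + 4² = 4 + 16 = 20
20 = (3,2)_6 → 3² + 2² = 9 + 4 = 13
13 = (2,1)_6 → 2² + 1² = 4 + 1 = 5
5 = (5)_6 → 5² = 25
25 = (4,1)_6 → 4² + 1² = 16 + 1 = 17
17 = (2,5)_6 → 2² + 5² = 4 + 25 = 29
29 = (4,5)_6 → 4² + 5² = 16 + 25 = 41
41 = (1,0,5)_6 → 1² + 0² + 5² = 1 + 0 + 25 = 26
26 = (4,2)_6 → 4² + 2² = 16 + 4 = 20  — 20 repeats.
That took 11 steps.

11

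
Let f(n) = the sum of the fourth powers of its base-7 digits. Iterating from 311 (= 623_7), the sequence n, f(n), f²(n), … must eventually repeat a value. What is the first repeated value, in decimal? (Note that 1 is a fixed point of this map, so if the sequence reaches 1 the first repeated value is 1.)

2593

311 = (6,2,3)_7 → 6⁴ + 2⁴ + 3⁴ = 1393
1393 = (4,0,3,0)_7 → 4⁴ + 0⁴ + 3⁴ + 0⁴ = 337
337 = (6,6,1)_7 → 6⁴ + 6⁴ + 1⁴ = 2593
2593 = (1,0,3,6,3)_7 → 1⁴ + 0⁴ + 3⁴ + 6⁴ + 3⁴ = 1459
1459 = (4,1,5,3)_7 → 4⁴ + 1⁴ + 5⁴ + 3⁴ = 963
963 = (2,5,4,4)_7 → 2⁴ + 5⁴ + 4⁴ + 4⁴ = 1153
1153 = (3,2,3,5)_7 → 3⁴ + 2⁴ + 3⁴ + 5⁴ = 803
803 = (2,2,2,5)_7 → 2⁴ + 2⁴ + 2⁴ + 5⁴ = 673
673 = (1,6,5,1)_7 → 1⁴ + 6⁴ + 5⁴ + 1⁴ = 1923
1923 = (5,4,1,5)_7 → 5⁴ + 4⁴ + 1⁴ + 5⁴ = 1507
1507 = (4,2,5,2)_7 → 4⁴ + 2⁴ + 5⁴ + 2⁴ = 913
913 = (2,4,4,3)_7 → 2⁴ + 4⁴ + 4⁴ + 3⁴ = 609
609 = (1,5,3,0)_7 → 1⁴ + 5⁴ + 3⁴ + 0⁴ = 707
707 = (2,0,3,0)_7 → 2⁴ + 0⁴ + 3⁴ + 0⁴ = 97
97 = (1,6,6)_7 → 1⁴ + 6⁴ + 6⁴ = 2593  — 2593 already appeared earlier.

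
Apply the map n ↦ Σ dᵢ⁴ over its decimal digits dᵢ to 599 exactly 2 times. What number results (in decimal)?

5140

599 → 5⁴ + 9⁴ + 9⁴ = 625 + 6561 + 6561 = 13747
13747 → 1⁴ + 3⁴ + 7⁴ + 4⁴ + 7⁴ = 1 + 81 + 2401 + 256 + 2401 = 5140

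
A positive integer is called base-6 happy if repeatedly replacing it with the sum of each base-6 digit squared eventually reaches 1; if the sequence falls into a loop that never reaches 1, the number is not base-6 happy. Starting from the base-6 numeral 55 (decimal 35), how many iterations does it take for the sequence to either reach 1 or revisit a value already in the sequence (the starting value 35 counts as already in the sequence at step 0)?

35 = (5,5)_6 → 5² + 5² = 50
50 = (1,2,2)_6 → 1² + 2² + 2² = 9
9 = (1,3)_6 → 1² + 3² = 10
10 = (1,4)_6 → 1² + 4² = 17
17 = (2,5)_6 → 2² + 5² = 29
29 = (4,5)_6 → 4² + 5² = 41
41 = (1,0,5)_6 → 1² + 0² + 5² = 26
26 = (4,2)_6 → 4² + 2² = 20
20 = (3,2)_6 → 3² + 2² = 13
13 = (2,1)_6 → 2² + 1² = 5
5 = (5)_6 → 5² = 25
25 = (4,1)_6 → 4² + 1² = 17  — 17 repeats.
That took 12 steps.

12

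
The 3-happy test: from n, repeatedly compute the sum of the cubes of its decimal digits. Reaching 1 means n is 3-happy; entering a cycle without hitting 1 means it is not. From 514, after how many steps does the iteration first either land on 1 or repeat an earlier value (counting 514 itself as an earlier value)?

514 → 5³ + 1³ + 4³ = 190
190 → 1³ + 9³ + 0³ = 730
730 → 7³ + 3³ + 0³ = 370
370 → 3³ + 7³ + 0³ = 370  — 370 repeats.
That took 4 steps.

4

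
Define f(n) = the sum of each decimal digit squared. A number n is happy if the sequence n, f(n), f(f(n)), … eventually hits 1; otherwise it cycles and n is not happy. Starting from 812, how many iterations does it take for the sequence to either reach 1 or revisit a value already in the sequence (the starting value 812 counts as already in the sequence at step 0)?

14

812 → 8² + 1² + 2² = 69
69 → 6² + 9² = 117
117 → 1² + 1² + 7² = 51
51 → 5² + 1² = 26
26 → 2² + 6² = 40
40 → 4² + 0² = 16
16 → 1² + 6² = 37
37 → 3² + 7² = 58
58 → 5² + 8² = 89
89 → 8² + 9² = 145
145 → 1² + 4² + 5² = 42
42 → 4² + 2² = 20
20 → 2² + 0² = 4
4 → 4² = 16  — 16 repeats.
That took 14 steps.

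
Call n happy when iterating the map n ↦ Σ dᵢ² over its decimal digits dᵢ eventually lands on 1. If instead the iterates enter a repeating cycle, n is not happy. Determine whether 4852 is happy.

4852 → 4² + 8² + 5² + 2² = 16 + 64 + 25 + 4 = 109
109 → 1² + 0² + 9² = 1 + 0 + 81 = 82
82 → 8² + 2² = 64 + 4 = 68
68 → 6² + 8² = 36 + 64 = 100
100 → 1² + 0² + 0² = 1 + 0 + 0 = 1  — reached 1.

happy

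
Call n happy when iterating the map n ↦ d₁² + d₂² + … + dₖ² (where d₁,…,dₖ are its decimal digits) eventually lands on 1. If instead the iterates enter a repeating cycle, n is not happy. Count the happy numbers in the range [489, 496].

489: 489 → 161 → 38 → 73 → 58 → 89 → 145 → 42 → 20 → 4 → 16 → 37 → 58  (repeats 58)
490: 490 → 97 → 130 → 10 → 1  (reaches 1)
491: 491 → 98 → 145 → 42 → 20 → 4 → 16 → 37 → 58 → 89 → 145  (repeats 145)
492: 492 → 101 → 2 → 4 → 16 → 37 → 58 → 89 → 145 → 42 → 20 → 4  (repeats 4)
493: 493 → 106 → 37 → 58 → 89 → 145 → 42 → 20 → 4 → 16 → 37  (repeats 37)
494: 494 → 113 → 11 → 2 → 4 → 16 → 37 → 58 → 89 → 145 → 42 → 20 → 4  (repeats 4)
495: 495 → 122 → 9 → 81 → 65 → 61 → 37 → 58 → 89 → 145 → 42 → 20 → 4 → 16 → 37  (repeats 37)
496: 496 → 133 → 19 → 82 → 68 → 100 → 1  (reaches 1)
happy: 490, 496

2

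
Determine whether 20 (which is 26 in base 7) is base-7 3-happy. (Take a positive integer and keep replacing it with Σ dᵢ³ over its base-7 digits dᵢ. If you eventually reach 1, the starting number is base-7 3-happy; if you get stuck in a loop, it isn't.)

20 = (2,6)_7 → 224
224 = (4,4,0)_7 → 128
128 = (2,4,2)_7 → 80
80 = (1,4,3)_7 → 92
92 = (1,6,1)_7 → 218
218 = (4,3,1)_7 → 92  — 92 already seen; the sequence cycles without reaching 1.

not base-7 3-happy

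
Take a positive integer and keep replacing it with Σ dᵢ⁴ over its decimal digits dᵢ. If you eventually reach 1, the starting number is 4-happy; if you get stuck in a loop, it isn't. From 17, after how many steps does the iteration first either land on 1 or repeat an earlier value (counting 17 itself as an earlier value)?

17 → 1⁴ + 7⁴ = 2402
2402 → 2⁴ + 4⁴ + 0⁴ + 2⁴ = 288
288 → 2⁴ + 8⁴ + 8⁴ = 8208
8208 → 8⁴ + 2⁴ + 0⁴ + 8⁴ = 8208  — 8208 repeats.
That took 4 steps.

4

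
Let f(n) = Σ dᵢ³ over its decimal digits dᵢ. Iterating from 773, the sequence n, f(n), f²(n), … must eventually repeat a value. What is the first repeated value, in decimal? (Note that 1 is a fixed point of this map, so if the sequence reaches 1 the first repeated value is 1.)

371

773 → 7³ + 7³ + 3³ = 713
713 → 7³ + 1³ + 3³ = 371
371 → 3³ + 7³ + 1³ = 371  — 371 already appeared earlier.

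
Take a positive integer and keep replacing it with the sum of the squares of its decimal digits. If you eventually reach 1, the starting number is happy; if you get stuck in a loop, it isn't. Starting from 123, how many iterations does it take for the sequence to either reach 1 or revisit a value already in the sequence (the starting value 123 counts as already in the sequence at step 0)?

123 → 1² + 2² + 3² = 14
14 → 1² + 4² = 17
17 → 1² + 7² = 50
50 → 5² + 0² = 25
25 → 2² + 5² = 29
29 → 2² + 9² = 85
85 → 8² + 5² = 89
89 → 8² + 9² = 145
145 → 1² + 4² + 5² = 42
42 → 4² + 2² = 20
20 → 2² + 0² = 4
4 → 4² = 16
16 → 1² + 6² = 37
37 → 3² + 7² = 58
58 → 5² + 8² = 89  — 89 repeats.
That took 15 steps.

15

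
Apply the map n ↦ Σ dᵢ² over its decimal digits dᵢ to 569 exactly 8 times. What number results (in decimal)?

569 → 142
142 → 21
21 → 5
5 → 25
25 → 29
29 → 85
85 → 89
89 → 145

145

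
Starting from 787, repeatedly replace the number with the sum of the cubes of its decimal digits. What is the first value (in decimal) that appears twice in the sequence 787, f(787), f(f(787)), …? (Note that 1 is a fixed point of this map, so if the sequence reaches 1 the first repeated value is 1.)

787 → 7³ + 8³ + 7³ = 1198
1198 → 1³ + 1³ + 9³ + 8³ = 1243
1243 → 1³ + 2³ + 4³ + 3³ = 100
100 → 1³ + 0³ + 0³ = 1  — reached the fixed point 1.
1 → 1, so 1 is the first repeated value.

1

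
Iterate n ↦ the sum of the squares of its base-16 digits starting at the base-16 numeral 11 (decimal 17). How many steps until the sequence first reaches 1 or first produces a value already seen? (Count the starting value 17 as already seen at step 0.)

17 = (1,1)_16 → 1² + 1² = 1 + 1 = 2
2 = (2)_16 → 2² = 4
4 = (4)_16 → 4² = 16
16 = (1,0)_16 → 1² + 0² = 1 + 0 = 1  — reached 1.
That took 4 steps.

4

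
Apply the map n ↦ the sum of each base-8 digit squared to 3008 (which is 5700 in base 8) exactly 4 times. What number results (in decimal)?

3008 = (5,7,0,0)_8 → 74
74 = (1,1,2)_8 → 6
6 = (6)_8 → 36
36 = (4,4)_8 → 32

32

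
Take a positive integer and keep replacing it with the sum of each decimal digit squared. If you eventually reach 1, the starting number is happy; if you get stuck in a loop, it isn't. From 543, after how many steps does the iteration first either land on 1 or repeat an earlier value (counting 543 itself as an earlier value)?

13

543 → 5² + 4² + 3² = 50
50 → 5² + 0² = 25
25 → 2² + 5² = 29
29 → 2² + 9² = 85
85 → 8² + 5² = 89
89 → 8² + 9² = 145
145 → 1² + 4² + 5² = 42
42 → 4² + 2² = 20
20 → 2² + 0² = 4
4 → 4² = 16
16 → 1² + 6² = 37
37 → 3² + 7² = 58
58 → 5² + 8² = 89  — 89 repeats.
That took 13 steps.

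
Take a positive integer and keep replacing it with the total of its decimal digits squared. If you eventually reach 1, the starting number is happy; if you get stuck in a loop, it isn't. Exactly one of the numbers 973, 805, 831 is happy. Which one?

973: 973 → 139 → 91 → 82 → 68 → 100 → 1  — reaches 1 (happy)
805: 805 → 89 → 145 → 42 → 20 → 4 → 16 → 37 → 58 → 89  — repeats 89 (not happy)
831: 831 → 74 → 65 → 61 → 37 → 58 → 89 → 145 → 42 → 20 → 4 → 16 → 37  — repeats 37 (not happy)

973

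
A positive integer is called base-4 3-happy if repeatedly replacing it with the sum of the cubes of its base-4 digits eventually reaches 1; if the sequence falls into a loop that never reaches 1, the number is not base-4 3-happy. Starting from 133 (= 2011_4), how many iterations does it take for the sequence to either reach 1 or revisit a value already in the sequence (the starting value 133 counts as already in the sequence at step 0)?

133 = (2,0,1,1)_4 → 10
10 = (2,2)_4 → 16
16 = (1,0,0)_4 → 1  — reached 1.
That took 3 steps.

3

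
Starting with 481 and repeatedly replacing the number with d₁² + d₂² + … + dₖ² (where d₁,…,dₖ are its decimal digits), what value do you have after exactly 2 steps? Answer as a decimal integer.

65

481 → 81
81 → 65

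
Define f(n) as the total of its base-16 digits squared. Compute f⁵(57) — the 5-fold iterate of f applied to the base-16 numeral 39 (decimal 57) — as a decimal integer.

170

57 = (3,9)_16 → 3² + 9² = 90
90 = (5,10)_16 → 5² + 10² = 125
125 = (7,13)_16 → 7² + 13² = 218
218 = (13,10)_16 → 13² + 10² = 269
269 = (1,0,13)_16 → 1² + 0² + 13² = 170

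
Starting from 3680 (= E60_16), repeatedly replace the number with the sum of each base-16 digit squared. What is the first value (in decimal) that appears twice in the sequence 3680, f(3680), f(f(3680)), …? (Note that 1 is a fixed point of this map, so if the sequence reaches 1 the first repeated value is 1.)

3680 = (14,6,0)_16 → 232
232 = (14,8)_16 → 260
260 = (1,0,4)_16 → 17
17 = (1,1)_16 → 2
2 = (2)_16 → 4
4 = (4)_16 → 16
16 = (1,0)_16 → 1  — reached the fixed point 1.
1 → 1, so 1 is the first repeated value.

1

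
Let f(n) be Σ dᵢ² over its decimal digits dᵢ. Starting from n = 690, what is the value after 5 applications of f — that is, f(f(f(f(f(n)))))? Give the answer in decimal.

690 → 6² + 9² + 0² = 36 + 81 + 0 = 117
117 → 1² + 1² + 7² = 1 + 1 + 49 = 51
51 → 5² + 1² = 25 + 1 = 26
26 → 2² + 6² = 4 + 36 = 40
40 → 4² + 0² = 16 + 0 = 16

16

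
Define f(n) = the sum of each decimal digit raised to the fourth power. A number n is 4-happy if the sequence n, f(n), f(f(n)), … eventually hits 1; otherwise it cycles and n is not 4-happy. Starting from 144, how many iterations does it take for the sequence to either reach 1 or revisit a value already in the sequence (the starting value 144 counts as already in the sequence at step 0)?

144 → 1⁴ + 4⁴ + 4⁴ = 1 + 256 + 256 = 513
513 → 5⁴ + 1⁴ + 3⁴ = 625 + 1 + 81 = 707
707 → 7⁴ + 0⁴ + 7⁴ = 2401 + 0 + 2401 = 4802
4802 → 4⁴ + 8⁴ + 0⁴ + 2⁴ = 256 + 4096 + 0 + 16 = 4368
4368 → 4⁴ + 3⁴ + 6⁴ + 8⁴ = 256 + 81 + 1296 + 4096 = 5729
5729 → 5⁴ + 7⁴ + 2⁴ + 9⁴ = 625 + 2401 + 16 + 6561 = 9603
9603 → 9⁴ + 6⁴ + 0⁴ + 3⁴ = 6561 + 1296 + 0 + 81 = 7938
7938 → 7⁴ + 9⁴ + 3⁴ + 8⁴ = 2401 + 6561 + 81 + 4096 = 13139
13139 → 1⁴ + 3⁴ + 1⁴ + 3⁴ + 9⁴ = 1 + 81 + 1 + 81 + 6561 = 6725
6725 → 6⁴ + 7⁴ + 2⁴ + 5⁴ = 1296 + 2401 + 16 + 625 = 4338
4338 → 4⁴ + 3⁴ + 3⁴ + 8⁴ = 256 + 81 + 81 + 4096 = 4514
4514 → 4⁴ + 5⁴ + 1⁴ + 4⁴ = 256 + 625 + 1 + 256 = 1138
1138 → 1⁴ + 1⁴ + 3⁴ + 8⁴ = 1 + 1 + 81 + 4096 = 4179
4179 → 4⁴ + 1⁴ + 7⁴ + 9⁴ = 256 + 1 + 2401 + 6561 = 9219
9219 → 9⁴ + 2⁴ + 1⁴ + 9⁴ = 6561 + 16 + 1 + 6561 = 13139  — 13139 repeats.
That took 15 steps.

15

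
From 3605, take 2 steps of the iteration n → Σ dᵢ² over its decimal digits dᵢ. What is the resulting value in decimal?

3605 → 3² + 6² + 0² + 5² = 9 + 36 + 0 + 25 = 70
70 → 7² + 0² = 49 + 0 = 49

49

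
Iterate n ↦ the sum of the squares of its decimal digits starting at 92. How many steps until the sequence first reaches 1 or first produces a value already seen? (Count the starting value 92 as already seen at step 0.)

10

92 → 9² + 2² = 81 + 4 = 85
85 → 8² + 5² = 64 + 25 = 89
89 → 8² + 9² = 64 + 81 = 145
145 → 1² + 4² + 5² = 1 + 16 + 25 = 42
42 → 4² + 2² = 16 + 4 = 20
20 → 2² + 0² = 4 + 0 = 4
4 → 4² = 16
16 → 1² + 6² = 1 + 36 = 37
37 → 3² + 7² = 9 + 49 = 58
58 → 5² + 8² = 25 + 64 = 89  — 89 repeats.
That took 10 steps.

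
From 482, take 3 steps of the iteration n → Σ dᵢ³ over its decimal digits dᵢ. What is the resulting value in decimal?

344

482 → 4³ + 8³ + 2³ = 64 + 512 + 8 = 584
584 → 5³ + 8³ + 4³ = 125 + 512 + 64 = 701
701 → 7³ + 0³ + 1³ = 343 + 0 + 1 = 344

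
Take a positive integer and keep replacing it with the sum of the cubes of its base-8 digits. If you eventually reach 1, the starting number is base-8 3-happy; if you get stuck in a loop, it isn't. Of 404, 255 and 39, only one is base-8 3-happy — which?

404

404: 404 → 288 → 128 → 8 → 1  — reaches 1 (base-8 3-happy)
255: 255 → 713 → 30 → 243 → 270 → 281 → 92 → 92  — repeats 92 (not base-8 3-happy)
39: 39 → 407 → 567 → 560 → 217 → 55 → 559 → 469 → 476 → 434 → 440 → 559  — repeats 559 (not base-8 3-happy)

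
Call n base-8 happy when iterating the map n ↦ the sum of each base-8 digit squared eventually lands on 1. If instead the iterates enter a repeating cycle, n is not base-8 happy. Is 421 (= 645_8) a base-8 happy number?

base-8 happy

421 = (6,4,5)_8 → 77
77 = (1,1,5)_8 → 27
27 = (3,3)_8 → 18
18 = (2,2)_8 → 8
8 = (1,0)_8 → 1  — reached 1.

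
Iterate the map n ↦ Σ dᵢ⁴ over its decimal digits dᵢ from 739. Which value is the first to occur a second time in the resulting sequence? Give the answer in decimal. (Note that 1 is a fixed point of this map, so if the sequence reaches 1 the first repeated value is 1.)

739 → 9043
9043 → 6898
6898 → 16049
16049 → 8114
8114 → 4354
4354 → 1218
1218 → 4114
4114 → 514
514 → 882
882 → 8208
8208 → 8208  — 8208 already appeared earlier.

8208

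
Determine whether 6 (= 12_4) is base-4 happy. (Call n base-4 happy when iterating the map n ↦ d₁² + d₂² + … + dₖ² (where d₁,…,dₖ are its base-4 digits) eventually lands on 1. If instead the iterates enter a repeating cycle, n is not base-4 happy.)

base-4 happy

6 = (1,2)_4 → 1² + 2² = 5
5 = (1,1)_4 → 1² + 1² = 2
2 = (2)_4 → 2² = 4
4 = (1,0)_4 → 1² + 0² = 1  — reached 1.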